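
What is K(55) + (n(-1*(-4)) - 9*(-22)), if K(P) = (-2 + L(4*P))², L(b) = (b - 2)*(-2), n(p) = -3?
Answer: 192039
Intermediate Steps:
L(b) = 4 - 2*b (L(b) = (-2 + b)*(-2) = 4 - 2*b)
K(P) = (2 - 8*P)² (K(P) = (-2 + (4 - 8*P))² = (2 - 8*P)²)
K(55) + (n(-1*(-4)) - 9*(-22)) = 4*(-1 + 4*55)² + (-3 - 9*(-22)) = 4*(-1 + 220)² + (-3 + 198) = 4*219² + 195 = 4*47961 + 195 = 191844 + 195 = 192039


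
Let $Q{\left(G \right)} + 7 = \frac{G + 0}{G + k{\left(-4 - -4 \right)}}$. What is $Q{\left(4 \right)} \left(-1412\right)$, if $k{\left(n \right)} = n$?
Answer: $8472$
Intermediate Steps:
$Q{\left(G \right)} = -6$ ($Q{\left(G \right)} = -7 + \frac{G + 0}{G - 0} = -7 + \frac{G}{G + \left(-4 + 4\right)} = -7 + \frac{G}{G + 0} = -7 + \frac{G}{G} = -7 + 1 = -6$)
$Q{\left(4 \right)} \left(-1412\right) = \left(-6\right) \left(-1412\right) = 8472$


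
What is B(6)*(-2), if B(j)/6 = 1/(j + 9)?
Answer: -⅘ ≈ -0.80000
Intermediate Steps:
B(j) = 6/(9 + j) (B(j) = 6/(j + 9) = 6/(9 + j))
B(6)*(-2) = (6/(9 + 6))*(-2) = (6/15)*(-2) = (6*(1/15))*(-2) = (⅖)*(-2) = -⅘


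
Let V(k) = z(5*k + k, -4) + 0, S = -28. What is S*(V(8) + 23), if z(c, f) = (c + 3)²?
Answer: -73472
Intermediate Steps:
z(c, f) = (3 + c)²
V(k) = (3 + 6*k)² (V(k) = (3 + (5*k + k))² + 0 = (3 + 6*k)² + 0 = (3 + 6*k)²)
S*(V(8) + 23) = -28*(9*(1 + 2*8)² + 23) = -28*(9*(1 + 16)² + 23) = -28*(9*17² + 23) = -28*(9*289 + 23) = -28*(2601 + 23) = -28*2624 = -73472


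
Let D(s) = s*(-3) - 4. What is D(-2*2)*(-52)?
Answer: -416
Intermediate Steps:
D(s) = -4 - 3*s (D(s) = -3*s - 4 = -4 - 3*s)
D(-2*2)*(-52) = (-4 - (-6)*2)*(-52) = (-4 - 3*(-4))*(-52) = (-4 + 12)*(-52) = 8*(-52) = -416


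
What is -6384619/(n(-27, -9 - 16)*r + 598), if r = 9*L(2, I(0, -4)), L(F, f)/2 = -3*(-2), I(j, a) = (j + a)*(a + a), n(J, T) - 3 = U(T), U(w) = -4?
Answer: -6384619/490 ≈ -13030.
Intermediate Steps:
n(J, T) = -1 (n(J, T) = 3 - 4 = -1)
I(j, a) = 2*a*(a + j) (I(j, a) = (a + j)*(2*a) = 2*a*(a + j))
L(F, f) = 12 (L(F, f) = 2*(-3*(-2)) = 2*6 = 12)
r = 108 (r = 9*12 = 108)
-6384619/(n(-27, -9 - 16)*r + 598) = -6384619/(-1*108 + 598) = -6384619/(-108 + 598) = -6384619/490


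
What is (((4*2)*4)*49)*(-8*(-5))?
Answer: 62720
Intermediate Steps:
(((4*2)*4)*49)*(-8*(-5)) = ((8*4)*49)*40 = (32*49)*40 = 1568*40 = 62720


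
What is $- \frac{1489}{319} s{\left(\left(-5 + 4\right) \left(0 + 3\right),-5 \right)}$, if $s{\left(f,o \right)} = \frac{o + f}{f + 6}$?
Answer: $\frac{11912}{957} \approx 12.447$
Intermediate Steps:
$s{\left(f,o \right)} = \frac{f + o}{6 + f}$
$- \frac{1489}{319} s{\left(\left(-5 + 4\right) \left(0 + 3\right),-5 \right)} = - \frac{1489}{319} \frac{\left(-5 + 4\right) \left(0 + 3\right) - 5}{6 + \left(-5 + 4\right) \left(0 + 3\right)} = \left(-1489\right) \frac{1}{319} \frac{\left(-1\right) 3 - 5}{6 - 3} = - \frac{1489 \frac{-3 - 5}{6 - 3}}{319} = - \frac{1489 \cdot \frac{1}{3} \left(-8\right)}{319} = \left(- \frac{1489}{319}\right) \left(- \frac{8}{3}\right) = \frac{11912}{957}$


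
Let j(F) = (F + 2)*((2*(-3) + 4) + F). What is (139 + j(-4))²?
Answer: 22801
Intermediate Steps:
j(F) = (-2 + F)*(2 + F) (j(F) = (2 + F)*((-6 + 4) + F) = (2 + F)*(-2 + F) = (-2 + F)*(2 + F))
(139 + j(-4))² = (139 + (-4 + (-4)²))² = (139 + (-4 + 16))² = (139 + 12)² = 151² = 22801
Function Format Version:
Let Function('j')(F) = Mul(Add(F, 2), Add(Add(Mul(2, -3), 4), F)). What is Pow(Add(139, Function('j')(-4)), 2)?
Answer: 22801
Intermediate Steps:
Function('j')(F) = Mul(Add(-2, F), Add(2, F)) (Function('j')(F) = Mul(Add(2, F), Add(Add(-6, 4), F)) = Mul(Add(2, F), Add(-2, F)) = Mul(Add(-2, F), Add(2, F)))
Pow(Add(139, Function('j')(-4)), 2) = Pow(Add(139, Add(-4, Pow(-4, 2))), 2) = Pow(Add(139, Add(-4, 16)), 2) = Pow(Add(139, 12), 2) = Pow(151, 2) = 22801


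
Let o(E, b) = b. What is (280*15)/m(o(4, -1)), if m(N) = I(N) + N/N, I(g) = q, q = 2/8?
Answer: 3360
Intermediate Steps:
q = ¼ (q = 2*(⅛) = ¼ ≈ 0.25000)
I(g) = ¼
m(N) = 5/4 (m(N) = ¼ + N/N = ¼ + 1 = 5/4)
(280*15)/m(o(4, -1)) = (280*15)/(5/4) = 4200*(⅘) = 3360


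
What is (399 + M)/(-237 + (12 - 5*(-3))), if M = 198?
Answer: -199/70 ≈ -2.8429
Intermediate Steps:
(399 + M)/(-237 + (12 - 5*(-3))) = (399 + 198)/(-237 + (12 - 5*(-3))) = 597/(-237 + (12 + 15)) = 597/(-237 + 27) = 597/(-210) = 597*(-1/210) = -199/70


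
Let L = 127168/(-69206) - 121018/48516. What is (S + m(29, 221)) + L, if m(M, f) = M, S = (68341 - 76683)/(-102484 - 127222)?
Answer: 55388146838215/2242036262154 ≈ 24.704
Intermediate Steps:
S = 97/2671 (S = -8342/(-229706) = -8342*(-1/229706) = 97/2671 ≈ 0.036316)
L = -3636213599/839399574 (L = 127168*(-1/69206) - 121018*1/48516 = -63584/34603 - 60509/24258 = -3636213599/839399574 ≈ -4.3319)
(S + m(29, 221)) + L = (97/2671 + 29) - 3636213599/839399574 = 77556/2671 - 3636213599/839399574 = 55388146838215/2242036262154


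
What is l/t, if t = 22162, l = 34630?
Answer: 17315/11081 ≈ 1.5626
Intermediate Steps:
l/t = 34630/22162 = 34630*(1/22162) = 17315/11081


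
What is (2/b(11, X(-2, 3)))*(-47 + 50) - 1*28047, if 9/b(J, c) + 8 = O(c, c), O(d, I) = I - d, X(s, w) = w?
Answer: -84157/3 ≈ -28052.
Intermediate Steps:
b(J, c) = -9/8 (b(J, c) = 9/(-8 + (c - c)) = 9/(-8 + 0) = 9/(-8) = 9*(-⅛) = -9/8)
(2/b(11, X(-2, 3)))*(-47 + 50) - 1*28047 = (2/(-9/8))*(-47 + 50) - 1*28047 = (2*(-8/9))*3 - 28047 = -16/9*3 - 28047 = -16/3 - 28047 = -84157/3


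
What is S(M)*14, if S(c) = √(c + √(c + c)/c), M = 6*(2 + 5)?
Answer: 2*√(18522 + 21*√21)/3 ≈ 90.966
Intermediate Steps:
M = 42 (M = 6*7 = 42)
S(c) = √(c + √2/√c) (S(c) = √(c + √(2*c)/c) = √(c + (√2*√c)/c) = √(c + √2/√c))
S(M)*14 = √(42 + √2/√42)*14 = √(42 + √2*(√42/42))*14 = √(42 + √21/21)*14 = 14*√(42 + √21/21)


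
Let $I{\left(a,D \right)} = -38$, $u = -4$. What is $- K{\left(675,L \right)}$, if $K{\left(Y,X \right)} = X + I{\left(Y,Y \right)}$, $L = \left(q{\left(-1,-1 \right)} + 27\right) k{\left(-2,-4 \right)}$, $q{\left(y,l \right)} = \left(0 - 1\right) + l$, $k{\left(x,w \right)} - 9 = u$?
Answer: $-87$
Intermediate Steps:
$k{\left(x,w \right)} = 5$ ($k{\left(x,w \right)} = 9 - 4 = 5$)
$q{\left(y,l \right)} = -1 + l$
$L = 125$ ($L = \left(\left(-1 - 1\right) + 27\right) 5 = \left(-2 + 27\right) 5 = 25 \cdot 5 = 125$)
$K{\left(Y,X \right)} = -38 + X$ ($K{\left(Y,X \right)} = X - 38 = -38 + X$)
$- K{\left(675,L \right)} = - (-38 + 125) = \left(-1\right) 87 = -87$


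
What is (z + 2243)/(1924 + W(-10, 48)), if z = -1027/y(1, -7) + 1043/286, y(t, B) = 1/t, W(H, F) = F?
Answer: 348819/563992 ≈ 0.61848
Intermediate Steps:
z = -292679/286 (z = -1027/(1/1) + 1043/286 = -1027/1 + 1043*(1/286) = -1027*1 + 1043/286 = -1027 + 1043/286 = -292679/286 ≈ -1023.4)
(z + 2243)/(1924 + W(-10, 48)) = (-292679/286 + 2243)/(1924 + 48) = (348819/286)/1972 = (348819/286)*(1/1972) = 348819/563992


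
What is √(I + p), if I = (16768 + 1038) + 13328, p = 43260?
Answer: 3*√8266 ≈ 272.75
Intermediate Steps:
I = 31134 (I = 17806 + 13328 = 31134)
√(I + p) = √(31134 + 43260) = √74394 = 3*√8266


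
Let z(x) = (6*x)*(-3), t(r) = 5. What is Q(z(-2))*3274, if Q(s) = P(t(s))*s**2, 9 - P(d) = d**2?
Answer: -67889664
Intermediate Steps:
z(x) = -18*x
P(d) = 9 - d**2
Q(s) = -16*s**2 (Q(s) = (9 - 1*5**2)*s**2 = (9 - 1*25)*s**2 = (9 - 25)*s**2 = -16*s**2)
Q(z(-2))*3274 = -16*(-18*(-2))**2*3274 = -16*36**2*3274 = -16*1296*3274 = -20736*3274 = -67889664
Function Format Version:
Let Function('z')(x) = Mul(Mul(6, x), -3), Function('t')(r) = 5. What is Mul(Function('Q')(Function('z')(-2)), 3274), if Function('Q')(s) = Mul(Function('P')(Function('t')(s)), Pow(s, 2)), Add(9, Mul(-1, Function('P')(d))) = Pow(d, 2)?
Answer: -67889664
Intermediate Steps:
Function('z')(x) = Mul(-18, x)
Function('P')(d) = Add(9, Mul(-1, Pow(d, 2)))
Function('Q')(s) = Mul(-16, Pow(s, 2)) (Function('Q')(s) = Mul(Add(9, Mul(-1, Pow(5, 2))), Pow(s, 2)) = Mul(Add(9, Mul(-1, 25)), Pow(s, 2)) = Mul(Add(9, -25), Pow(s, 2)) = Mul(-16, Pow(s, 2)))
Mul(Function('Q')(Function('z')(-2)), 3274) = Mul(Mul(-16, Pow(Mul(-18, -2), 2)), 3274) = Mul(Mul(-16, Pow(36, 2)), 3274) = Mul(Mul(-16, 1296), 3274) = Mul(-20736, 3274) = -67889664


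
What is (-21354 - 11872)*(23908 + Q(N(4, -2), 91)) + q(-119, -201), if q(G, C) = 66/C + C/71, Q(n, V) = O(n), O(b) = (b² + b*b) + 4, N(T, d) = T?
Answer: -3784494842437/4757 ≈ -7.9556e+8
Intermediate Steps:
O(b) = 4 + 2*b² (O(b) = (b² + b²) + 4 = 2*b² + 4 = 4 + 2*b²)
Q(n, V) = 4 + 2*n²
q(G, C) = 66/C + C/71 (q(G, C) = 66/C + C*(1/71) = 66/C + C/71)
(-21354 - 11872)*(23908 + Q(N(4, -2), 91)) + q(-119, -201) = (-21354 - 11872)*(23908 + (4 + 2*4²)) + (66/(-201) + (1/71)*(-201)) = -33226*(23908 + (4 + 2*16)) + (66*(-1/201) - 201/71) = -33226*(23908 + (4 + 32)) + (-22/67 - 201/71) = -33226*(23908 + 36) - 15029/4757 = -33226*23944 - 15029/4757 = -795563344 - 15029/4757 = -3784494842437/4757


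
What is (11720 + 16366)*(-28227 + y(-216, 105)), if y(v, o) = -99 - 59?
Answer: -797221110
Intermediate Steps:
y(v, o) = -158
(11720 + 16366)*(-28227 + y(-216, 105)) = (11720 + 16366)*(-28227 - 158) = 28086*(-28385) = -797221110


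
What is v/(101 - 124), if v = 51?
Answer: -51/23 ≈ -2.2174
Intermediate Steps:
v/(101 - 124) = 51/(101 - 124) = 51/(-23) = 51*(-1/23) = -51/23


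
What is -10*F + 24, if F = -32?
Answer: 344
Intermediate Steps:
-10*F + 24 = -10*(-32) + 24 = 320 + 24 = 344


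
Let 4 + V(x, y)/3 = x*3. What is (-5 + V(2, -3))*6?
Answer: 6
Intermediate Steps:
V(x, y) = -12 + 9*x (V(x, y) = -12 + 3*(x*3) = -12 + 3*(3*x) = -12 + 9*x)
(-5 + V(2, -3))*6 = (-5 + (-12 + 9*2))*6 = (-5 + (-12 + 18))*6 = (-5 + 6)*6 = 1*6 = 6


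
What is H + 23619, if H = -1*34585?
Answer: -10966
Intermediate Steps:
H = -34585
H + 23619 = -34585 + 23619 = -10966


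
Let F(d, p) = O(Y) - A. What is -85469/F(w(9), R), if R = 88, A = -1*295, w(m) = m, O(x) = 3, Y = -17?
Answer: -85469/298 ≈ -286.81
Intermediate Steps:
A = -295
F(d, p) = 298 (F(d, p) = 3 - 1*(-295) = 3 + 295 = 298)
-85469/F(w(9), R) = -85469/298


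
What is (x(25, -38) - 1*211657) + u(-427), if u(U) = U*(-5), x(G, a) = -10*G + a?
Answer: -209810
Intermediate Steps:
x(G, a) = a - 10*G
u(U) = -5*U
(x(25, -38) - 1*211657) + u(-427) = ((-38 - 10*25) - 1*211657) - 5*(-427) = ((-38 - 250) - 211657) + 2135 = (-288 - 211657) + 2135 = -211945 + 2135 = -209810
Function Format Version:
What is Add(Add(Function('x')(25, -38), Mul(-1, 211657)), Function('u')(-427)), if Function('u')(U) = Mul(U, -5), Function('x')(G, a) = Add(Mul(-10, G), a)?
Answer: -209810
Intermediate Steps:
Function('x')(G, a) = Add(a, Mul(-10, G))
Function('u')(U) = Mul(-5, U)
Add(Add(Function('x')(25, -38), Mul(-1, 211657)), Function('u')(-427)) = Add(Add(Add(-38, Mul(-10, 25)), Mul(-1, 211657)), Mul(-5, -427)) = Add(Add(Add(-38, -250), -211657), 2135) = Add(Add(-288, -211657), 2135) = Add(-211945, 2135) = -209810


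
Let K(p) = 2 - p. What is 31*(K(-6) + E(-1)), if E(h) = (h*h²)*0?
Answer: 248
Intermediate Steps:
E(h) = 0 (E(h) = h³*0 = 0)
31*(K(-6) + E(-1)) = 31*((2 - 1*(-6)) + 0) = 31*((2 + 6) + 0) = 31*(8 + 0) = 31*8 = 248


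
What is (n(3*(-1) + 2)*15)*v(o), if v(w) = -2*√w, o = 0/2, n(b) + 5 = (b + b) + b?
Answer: 0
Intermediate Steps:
n(b) = -5 + 3*b (n(b) = -5 + ((b + b) + b) = -5 + (2*b + b) = -5 + 3*b)
o = 0 (o = 0*(½) = 0)
(n(3*(-1) + 2)*15)*v(o) = ((-5 + 3*(3*(-1) + 2))*15)*(-2*√0) = ((-5 + 3*(-3 + 2))*15)*(-2*0) = ((-5 + 3*(-1))*15)*0 = ((-5 - 3)*15)*0 = -8*15*0 = -120*0 = 0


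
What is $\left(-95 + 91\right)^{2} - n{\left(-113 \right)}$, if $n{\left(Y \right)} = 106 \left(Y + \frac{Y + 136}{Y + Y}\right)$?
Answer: $\frac{1356541}{113} \approx 12005.0$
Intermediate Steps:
$n{\left(Y \right)} = 106 Y + \frac{53 \left(136 + Y\right)}{Y}$ ($n{\left(Y \right)} = 106 \left(Y + \frac{136 + Y}{2 Y}\right) = 106 Y + \frac{53 \left(136 + Y\right)}{Y}$)
$\left(-95 + 91\right)^{2} - n{\left(-113 \right)} = \left(-95 + 91\right)^{2} - \left(53 + 106 \left(-113\right) + \frac{7208}{-113}\right) = \left(-4\right)^{2} - \left(53 - 11978 + 7208 \left(- \frac{1}{113}\right)\right) = 16 - \left(53 - 11978 - \frac{7208}{113}\right) = 16 - - \frac{1354733}{113} = 16 + \frac{1354733}{113} = \frac{1356541}{113}$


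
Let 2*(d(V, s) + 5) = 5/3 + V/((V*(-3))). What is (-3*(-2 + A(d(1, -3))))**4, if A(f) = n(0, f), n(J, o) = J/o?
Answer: 1296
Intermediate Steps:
d(V, s) = -13/3 (d(V, s) = -5 + (5/3 + V/((V*(-3))))/2 = -5 + (5*(1/3) + V/((-3*V)))/2 = -5 + (5/3 + V*(-1/(3*V)))/2 = -5 + (5/3 - 1/3)/2 = -5 + (1/2)*(4/3) = -5 + 2/3 = -13/3)
A(f) = 0 (A(f) = 0/f = 0)
(-3*(-2 + A(d(1, -3))))**4 = (-3*(-2 + 0))**4 = (-3*(-2))**4 = 6**4 = 1296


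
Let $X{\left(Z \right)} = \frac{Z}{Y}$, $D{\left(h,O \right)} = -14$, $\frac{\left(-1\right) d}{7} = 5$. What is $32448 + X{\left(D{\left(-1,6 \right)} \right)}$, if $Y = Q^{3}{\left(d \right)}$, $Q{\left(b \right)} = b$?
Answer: $\frac{198744002}{6125} \approx 32448.0$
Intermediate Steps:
$d = -35$ ($d = \left(-7\right) 5 = -35$)
$Y = -42875$ ($Y = \left(-35\right)^{3} = -42875$)
$X{\left(Z \right)} = - \frac{Z}{42875}$ ($X{\left(Z \right)} = \frac{Z}{-42875} = Z \left(- \frac{1}{42875}\right) = - \frac{Z}{42875}$)
$32448 + X{\left(D{\left(-1,6 \right)} \right)} = 32448 - - \frac{2}{6125} = 32448 + \frac{2}{6125} = \frac{198744002}{6125}$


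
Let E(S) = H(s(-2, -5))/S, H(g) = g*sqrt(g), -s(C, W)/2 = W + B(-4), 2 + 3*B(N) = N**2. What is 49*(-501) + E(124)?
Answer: -24549 + sqrt(6)/558 ≈ -24549.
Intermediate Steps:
B(N) = -2/3 + N**2/3
s(C, W) = -28/3 - 2*W (s(C, W) = -2*(W + (-2/3 + (1/3)*(-4)**2)) = -2*(W + (-2/3 + (1/3)*16)) = -2*(W + (-2/3 + 16/3)) = -2*(W + 14/3) = -2*(14/3 + W) = -28/3 - 2*W)
H(g) = g**(3/2)
E(S) = 2*sqrt(6)/(9*S) (E(S) = (-28/3 - 2*(-5))**(3/2)/S = (-28/3 + 10)**(3/2)/S = (2/3)**(3/2)/S = (2*sqrt(6)/9)/S = 2*sqrt(6)/(9*S))
49*(-501) + E(124) = 49*(-501) + (2/9)*sqrt(6)/124 = -24549 + (2/9)*sqrt(6)*(1/124) = -24549 + sqrt(6)/558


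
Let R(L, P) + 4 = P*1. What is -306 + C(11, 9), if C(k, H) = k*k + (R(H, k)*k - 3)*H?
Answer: 481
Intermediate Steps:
R(L, P) = -4 + P (R(L, P) = -4 + P*1 = -4 + P)
C(k, H) = k² + H*(-3 + k*(-4 + k)) (C(k, H) = k*k + ((-4 + k)*k - 3)*H = k² + (k*(-4 + k) - 3)*H = k² + (-3 + k*(-4 + k))*H = k² + H*(-3 + k*(-4 + k)))
-306 + C(11, 9) = -306 + (11² - 3*9 + 9*11*(-4 + 11)) = -306 + (121 - 27 + 9*11*7) = -306 + (121 - 27 + 693) = -306 + 787 = 481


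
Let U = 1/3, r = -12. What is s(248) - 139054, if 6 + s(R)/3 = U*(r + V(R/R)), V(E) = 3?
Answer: -139081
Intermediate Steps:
U = ⅓ ≈ 0.33333
s(R) = -27 (s(R) = -18 + 3*((-12 + 3)/3) = -18 + 3*((⅓)*(-9)) = -18 + 3*(-3) = -18 - 9 = -27)
s(248) - 139054 = -27 - 139054 = -139081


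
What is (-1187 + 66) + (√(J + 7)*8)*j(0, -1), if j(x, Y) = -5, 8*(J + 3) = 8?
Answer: -1121 - 40*√5 ≈ -1210.4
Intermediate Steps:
J = -2 (J = -3 + (⅛)*8 = -3 + 1 = -2)
(-1187 + 66) + (√(J + 7)*8)*j(0, -1) = (-1187 + 66) + (√(-2 + 7)*8)*(-5) = -1121 + (√5*8)*(-5) = -1121 + (8*√5)*(-5) = -1121 - 40*√5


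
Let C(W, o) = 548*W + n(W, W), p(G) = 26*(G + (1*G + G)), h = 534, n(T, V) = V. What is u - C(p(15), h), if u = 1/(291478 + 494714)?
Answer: -504994707359/786192 ≈ -6.4233e+5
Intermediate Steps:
u = 1/786192 ≈ 1.2720e-6
p(G) = 78*G (p(G) = 26*(G + (G + G)) = 26*(G + 2*G) = 26*(3*G) = 78*G)
C(W, o) = 549*W (C(W, o) = 548*W + W = 549*W)
u - C(p(15), h) = 1/786192 - 549*78*15 = 1/786192 - 549*1170 = 1/786192 - 1*642330 = 1/786192 - 642330 = -504994707359/786192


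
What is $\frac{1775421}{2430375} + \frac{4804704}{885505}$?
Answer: $\frac{883291777107}{143473947625} \approx 6.1565$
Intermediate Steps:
$\frac{1775421}{2430375} + \frac{4804704}{885505} = 1775421 \cdot \frac{1}{2430375} + 4804704 \cdot \frac{1}{885505} = \frac{591807}{810125} + \frac{4804704}{885505} = \frac{883291777107}{143473947625}$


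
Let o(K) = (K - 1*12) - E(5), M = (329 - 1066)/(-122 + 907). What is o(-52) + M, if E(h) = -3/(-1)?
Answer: -53332/785 ≈ -67.939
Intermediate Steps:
E(h) = 3 (E(h) = -3*(-1) = 3)
M = -737/785 ≈ -0.93885
o(K) = -15 + K (o(K) = (K - 1*12) - 1*3 = (K - 12) - 3 = (-12 + K) - 3 = -15 + K)
o(-52) + M = (-15 - 52) - 737/785 = -67 - 737/785 = -53332/785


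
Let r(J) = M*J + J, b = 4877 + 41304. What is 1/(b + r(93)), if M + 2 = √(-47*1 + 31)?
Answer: 5761/265530266 - 93*I/531060532 ≈ 2.1696e-5 - 1.7512e-7*I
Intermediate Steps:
b = 46181
M = -2 + 4*I (M = -2 + √(-47*1 + 31) = -2 + √(-47 + 31) = -2 + √(-16) = -2 + 4*I ≈ -2.0 + 4.0*I)
r(J) = J + J*(-2 + 4*I) (r(J) = (-2 + 4*I)*J + J = J*(-2 + 4*I) + J = J + J*(-2 + 4*I))
1/(b + r(93)) = 1/(46181 + 93*(-1 + 4*I)) = 1/(46181 + (-93 + 372*I)) = 1/(46088 + 372*I) = (46088 - 372*I)/2124242128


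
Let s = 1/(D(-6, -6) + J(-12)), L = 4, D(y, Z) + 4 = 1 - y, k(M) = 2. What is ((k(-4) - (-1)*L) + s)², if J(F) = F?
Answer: 2809/81 ≈ 34.679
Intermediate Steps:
D(y, Z) = -3 - y (D(y, Z) = -4 + (1 - y) = -3 - y)
s = -⅑ (s = 1/((-3 - 1*(-6)) - 12) = 1/((-3 + 6) - 12) = 1/(3 - 12) = 1/(-9) = -⅑ ≈ -0.11111)
((k(-4) - (-1)*L) + s)² = ((2 - (-1)*4) - ⅑)² = ((2 - 1*(-4)) - ⅑)² = ((2 + 4) - ⅑)² = (6 - ⅑)² = (53/9)² = 2809/81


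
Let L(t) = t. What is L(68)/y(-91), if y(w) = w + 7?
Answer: -17/21 ≈ -0.80952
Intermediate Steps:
y(w) = 7 + w
L(68)/y(-91) = 68/(7 - 91) = 68/(-84) = 68*(-1/84) = -17/21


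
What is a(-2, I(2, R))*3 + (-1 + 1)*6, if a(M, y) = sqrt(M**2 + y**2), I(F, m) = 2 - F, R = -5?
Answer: 6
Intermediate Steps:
a(-2, I(2, R))*3 + (-1 + 1)*6 = sqrt((-2)**2 + (2 - 1*2)**2)*3 + (-1 + 1)*6 = sqrt(4 + (2 - 2)**2)*3 + 0*6 = sqrt(4 + 0**2)*3 + 0 = sqrt(4 + 0)*3 + 0 = sqrt(4)*3 + 0 = 2*3 + 0 = 6 + 0 = 6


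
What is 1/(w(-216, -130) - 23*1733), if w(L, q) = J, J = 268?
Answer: -1/39591 ≈ -2.5258e-5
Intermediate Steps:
w(L, q) = 268
1/(w(-216, -130) - 23*1733) = 1/(268 - 23*1733) = 1/(268 - 39859) = 1/(-39591) = -1/39591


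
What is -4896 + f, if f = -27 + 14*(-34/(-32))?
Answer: -39265/8 ≈ -4908.1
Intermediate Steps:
f = -97/8 (f = -27 + 14*(-34*(-1/32)) = -27 + 14*(17/16) = -27 + 119/8 = -97/8 ≈ -12.125)
-4896 + f = -4896 - 97/8 = -39265/8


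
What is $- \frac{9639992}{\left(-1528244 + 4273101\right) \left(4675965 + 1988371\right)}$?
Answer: $- \frac{1204999}{2286581164994} \approx -5.2699 \cdot 10^{-7}$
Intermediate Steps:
$- \frac{9639992}{\left(-1528244 + 4273101\right) \left(4675965 + 1988371\right)} = - \frac{9639992}{2744857 \cdot 6664336} = - \frac{9639992}{18292649319952} = \left(-9639992\right) \frac{1}{18292649319952} = - \frac{1204999}{2286581164994}$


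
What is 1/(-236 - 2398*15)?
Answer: -1/36206 ≈ -2.7620e-5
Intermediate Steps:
1/(-236 - 2398*15) = 1/(-236 - 35970) = 1/(-36206) = -1/36206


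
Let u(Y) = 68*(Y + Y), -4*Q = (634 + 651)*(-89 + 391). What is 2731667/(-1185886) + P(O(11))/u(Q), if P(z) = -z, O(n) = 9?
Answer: -1060077698779/460206780020 ≈ -2.3035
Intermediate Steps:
Q = -194035/2 (Q = -(634 + 651)*(-89 + 391)/4 = -1285*302/4 = -1/4*388070 = -194035/2 ≈ -97018.)
u(Y) = 136*Y (u(Y) = 68*(2*Y) = 136*Y)
2731667/(-1185886) + P(O(11))/u(Q) = 2731667/(-1185886) + (-1*9)/((136*(-194035/2))) = 2731667*(-1/1185886) - 9/(-13194380) = -2731667/1185886 - 9*(-1/13194380) = -2731667/1185886 + 9/13194380 = -1060077698779/460206780020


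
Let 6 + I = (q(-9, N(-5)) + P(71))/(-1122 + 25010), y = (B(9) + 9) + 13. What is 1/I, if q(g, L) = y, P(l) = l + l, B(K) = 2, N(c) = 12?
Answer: -11944/71581 ≈ -0.16686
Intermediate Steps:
P(l) = 2*l
y = 24 (y = (2 + 9) + 13 = 11 + 13 = 24)
q(g, L) = 24
I = -71581/11944 (I = -6 + (24 + 2*71)/(-1122 + 25010) = -6 + (24 + 142)/23888 = -6 + 166*(1/23888) = -6 + 83/11944 = -71581/11944 ≈ -5.9930)
1/I = 1/(-71581/11944) = -11944/71581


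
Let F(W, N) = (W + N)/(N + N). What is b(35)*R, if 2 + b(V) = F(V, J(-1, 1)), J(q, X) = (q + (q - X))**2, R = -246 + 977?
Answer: 2924/9 ≈ 324.89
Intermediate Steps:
R = 731
J(q, X) = (-X + 2*q)**2
F(W, N) = (N + W)/(2*N) (F(W, N) = (N + W)/((2*N)) = (N + W)*(1/(2*N)) = (N + W)/(2*N))
b(V) = -3/2 + V/18 (b(V) = -2 + ((1 - 2*(-1))**2 + V)/(2*((1 - 2*(-1))**2)) = -2 + ((1 + 2)**2 + V)/(2*((1 + 2)**2)) = -2 + (3**2 + V)/(2*(3**2)) = -2 + (1/2)*(9 + V)/9 = -2 + (1/2)*(1/9)*(9 + V) = -2 + (1/2 + V/18) = -3/2 + V/18)
b(35)*R = (-3/2 + (1/18)*35)*731 = (-3/2 + 35/18)*731 = (4/9)*731 = 2924/9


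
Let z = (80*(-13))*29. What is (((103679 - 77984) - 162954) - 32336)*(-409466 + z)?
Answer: 74558371470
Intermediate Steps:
z = -30160 (z = -1040*29 = -30160)
(((103679 - 77984) - 162954) - 32336)*(-409466 + z) = (((103679 - 77984) - 162954) - 32336)*(-409466 - 30160) = ((25695 - 162954) - 32336)*(-439626) = (-137259 - 32336)*(-439626) = -169595*(-439626) = 74558371470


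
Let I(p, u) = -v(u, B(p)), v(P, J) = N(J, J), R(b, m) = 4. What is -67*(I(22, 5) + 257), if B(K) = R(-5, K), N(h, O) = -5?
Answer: -17554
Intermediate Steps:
B(K) = 4
v(P, J) = -5
I(p, u) = 5 (I(p, u) = -1*(-5) = 5)
-67*(I(22, 5) + 257) = -67*(5 + 257) = -67*262 = -17554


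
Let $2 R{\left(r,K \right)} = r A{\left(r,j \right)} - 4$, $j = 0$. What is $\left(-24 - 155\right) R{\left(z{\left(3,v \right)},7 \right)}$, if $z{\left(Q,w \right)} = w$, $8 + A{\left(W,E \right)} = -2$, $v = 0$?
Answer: $358$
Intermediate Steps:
$A{\left(W,E \right)} = -10$ ($A{\left(W,E \right)} = -8 - 2 = -10$)
$R{\left(r,K \right)} = -2 - 5 r$ ($R{\left(r,K \right)} = \frac{r \left(-10\right) - 4}{2} = \frac{- 10 r - 4}{2} = \frac{-4 - 10 r}{2} = -2 - 5 r$)
$\left(-24 - 155\right) R{\left(z{\left(3,v \right)},7 \right)} = \left(-24 - 155\right) \left(-2 - 0\right) = - 179 \left(-2 + 0\right) = \left(-179\right) \left(-2\right) = 358$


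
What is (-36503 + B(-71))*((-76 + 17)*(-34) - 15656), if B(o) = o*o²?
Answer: 5383751100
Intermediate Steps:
B(o) = o³
(-36503 + B(-71))*((-76 + 17)*(-34) - 15656) = (-36503 + (-71)³)*((-76 + 17)*(-34) - 15656) = (-36503 - 357911)*(-59*(-34) - 15656) = -394414*(2006 - 15656) = -394414*(-13650) = 5383751100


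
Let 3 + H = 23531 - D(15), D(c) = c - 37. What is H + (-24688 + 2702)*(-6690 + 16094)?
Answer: -206732794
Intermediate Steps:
D(c) = -37 + c
H = 23550 (H = -3 + (23531 - (-37 + 15)) = -3 + (23531 - 1*(-22)) = -3 + (23531 + 22) = -3 + 23553 = 23550)
H + (-24688 + 2702)*(-6690 + 16094) = 23550 + (-24688 + 2702)*(-6690 + 16094) = 23550 - 21986*9404 = 23550 - 206756344 = -206732794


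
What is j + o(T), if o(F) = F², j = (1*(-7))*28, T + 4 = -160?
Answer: 26700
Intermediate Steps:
T = -164 (T = -4 - 160 = -164)
j = -196 (j = -7*28 = -196)
j + o(T) = -196 + (-164)² = -196 + 26896 = 26700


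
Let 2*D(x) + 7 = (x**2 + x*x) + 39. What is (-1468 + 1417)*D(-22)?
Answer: -25500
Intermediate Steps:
D(x) = 16 + x**2 (D(x) = -7/2 + ((x**2 + x*x) + 39)/2 = -7/2 + ((x**2 + x**2) + 39)/2 = -7/2 + (2*x**2 + 39)/2 = -7/2 + (39 + 2*x**2)/2 = -7/2 + (39/2 + x**2) = 16 + x**2)
(-1468 + 1417)*D(-22) = (-1468 + 1417)*(16 + (-22)**2) = -51*(16 + 484) = -51*500 = -25500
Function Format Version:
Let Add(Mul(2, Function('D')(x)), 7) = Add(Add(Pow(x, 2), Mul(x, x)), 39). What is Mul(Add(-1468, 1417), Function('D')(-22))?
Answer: -25500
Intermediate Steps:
Function('D')(x) = Add(16, Pow(x, 2)) (Function('D')(x) = Add(Rational(-7, 2), Mul(Rational(1, 2), Add(Add(Pow(x, 2), Mul(x, x)), 39))) = Add(Rational(-7, 2), Mul(Rational(1, 2), Add(Add(Pow(x, 2), Pow(x, 2)), 39))) = Add(Rational(-7, 2), Mul(Rational(1, 2), Add(Mul(2, Pow(x, 2)), 39))) = Add(Rational(-7, 2), Mul(Rational(1, 2), Add(39, Mul(2, Pow(x, 2))))) = Add(Rational(-7, 2), Add(Rational(39, 2), Pow(x, 2))) = Add(16, Pow(x, 2)))
Mul(Add(-1468, 1417), Function('D')(-22)) = Mul(Add(-1468, 1417), Add(16, Pow(-22, 2))) = Mul(-51, Add(16, 484)) = Mul(-51, 500) = -25500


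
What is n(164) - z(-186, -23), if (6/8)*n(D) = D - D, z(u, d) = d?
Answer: 23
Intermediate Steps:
n(D) = 0 (n(D) = 4*(D - D)/3 = (4/3)*0 = 0)
n(164) - z(-186, -23) = 0 - 1*(-23) = 0 + 23 = 23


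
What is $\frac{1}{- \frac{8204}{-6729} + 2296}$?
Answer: $\frac{6729}{15457988} \approx 0.00043531$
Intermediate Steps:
$\frac{1}{- \frac{8204}{-6729} + 2296} = \frac{1}{\left(-8204\right) \left(- \frac{1}{6729}\right) + 2296} = \frac{1}{\frac{8204}{6729} + 2296} = \frac{1}{\frac{15457988}{6729}} = \frac{6729}{15457988}$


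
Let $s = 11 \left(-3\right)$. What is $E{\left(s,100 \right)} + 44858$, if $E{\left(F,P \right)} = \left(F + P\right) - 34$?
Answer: $44891$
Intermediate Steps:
$s = -33$
$E{\left(F,P \right)} = -34 + F + P$
$E{\left(s,100 \right)} + 44858 = \left(-34 - 33 + 100\right) + 44858 = 33 + 44858 = 44891$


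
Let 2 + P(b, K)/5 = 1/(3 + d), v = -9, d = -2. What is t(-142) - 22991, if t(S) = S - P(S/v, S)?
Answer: -23128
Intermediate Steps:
P(b, K) = -5 (P(b, K) = -10 + 5/(3 - 2) = -10 + 5/1 = -10 + 5*1 = -10 + 5 = -5)
t(S) = 5 + S (t(S) = S - 1*(-5) = S + 5 = 5 + S)
t(-142) - 22991 = (5 - 142) - 22991 = -137 - 22991 = -23128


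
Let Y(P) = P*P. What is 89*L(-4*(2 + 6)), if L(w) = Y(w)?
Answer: 91136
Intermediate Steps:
Y(P) = P**2
L(w) = w**2
89*L(-4*(2 + 6)) = 89*(-4*(2 + 6))**2 = 89*(-4*8)**2 = 89*(-32)**2 = 89*1024 = 91136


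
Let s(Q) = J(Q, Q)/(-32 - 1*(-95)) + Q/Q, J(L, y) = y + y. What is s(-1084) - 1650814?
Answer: -104003387/63 ≈ -1.6508e+6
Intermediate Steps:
J(L, y) = 2*y
s(Q) = 1 + 2*Q/63 (s(Q) = (2*Q)/(-32 - 1*(-95)) + Q/Q = (2*Q)/(-32 + 95) + 1 = (2*Q)/63 + 1 = (2*Q)*(1/63) + 1 = 2*Q/63 + 1 = 1 + 2*Q/63)
s(-1084) - 1650814 = (1 + (2/63)*(-1084)) - 1650814 = (1 - 2168/63) - 1650814 = -2105/63 - 1650814 = -104003387/63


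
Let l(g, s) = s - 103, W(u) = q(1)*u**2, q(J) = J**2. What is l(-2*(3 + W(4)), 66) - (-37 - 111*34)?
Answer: 3774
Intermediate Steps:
W(u) = u**2 (W(u) = 1**2*u**2 = 1*u**2 = u**2)
l(g, s) = -103 + s
l(-2*(3 + W(4)), 66) - (-37 - 111*34) = (-103 + 66) - (-37 - 111*34) = -37 - (-37 - 3774) = -37 - 1*(-3811) = -37 + 3811 = 3774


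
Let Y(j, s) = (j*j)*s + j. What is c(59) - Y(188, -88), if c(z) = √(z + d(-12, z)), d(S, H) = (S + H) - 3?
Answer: 3110084 + √103 ≈ 3.1101e+6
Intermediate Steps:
Y(j, s) = j + s*j² (Y(j, s) = j²*s + j = s*j² + j = j + s*j²)
d(S, H) = -3 + H + S (d(S, H) = (H + S) - 3 = -3 + H + S)
c(z) = √(-15 + 2*z) (c(z) = √(z + (-3 + z - 12)) = √(z + (-15 + z)) = √(-15 + 2*z))
c(59) - Y(188, -88) = √(-15 + 2*59) - 188*(1 + 188*(-88)) = √(-15 + 118) - 188*(1 - 16544) = √103 - 188*(-16543) = √103 - 1*(-3110084) = √103 + 3110084 = 3110084 + √103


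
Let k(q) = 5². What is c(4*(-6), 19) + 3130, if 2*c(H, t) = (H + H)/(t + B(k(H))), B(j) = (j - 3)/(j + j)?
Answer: 253430/81 ≈ 3128.8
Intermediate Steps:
k(q) = 25
B(j) = (-3 + j)/(2*j) (B(j) = (-3 + j)/((2*j)) = (-3 + j)*(1/(2*j)) = (-3 + j)/(2*j))
c(H, t) = H/(11/25 + t) (c(H, t) = ((H + H)/(t + (½)*(-3 + 25)/25))/2 = ((2*H)/(t + (½)*(1/25)*22))/2 = ((2*H)/(t + 11/25))/2 = ((2*H)/(11/25 + t))/2 = (2*H/(11/25 + t))/2 = H/(11/25 + t))
c(4*(-6), 19) + 3130 = 25*(4*(-6))/(11 + 25*19) + 3130 = 25*(-24)/(11 + 475) + 3130 = 25*(-24)/486 + 3130 = 25*(-24)*(1/486) + 3130 = -100/81 + 3130 = 253430/81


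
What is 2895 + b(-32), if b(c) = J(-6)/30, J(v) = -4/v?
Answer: 130276/45 ≈ 2895.0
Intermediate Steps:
b(c) = 1/45 (b(c) = -4/(-6)/30 = -4*(-⅙)*(1/30) = (⅔)*(1/30) = 1/45)
2895 + b(-32) = 2895 + 1/45 = 130276/45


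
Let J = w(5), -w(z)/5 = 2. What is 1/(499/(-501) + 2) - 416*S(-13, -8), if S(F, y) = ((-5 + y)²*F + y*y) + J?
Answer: 448418965/503 ≈ 8.9149e+5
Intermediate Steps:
w(z) = -10 (w(z) = -5*2 = -10)
J = -10
S(F, y) = -10 + y² + F*(-5 + y)² (S(F, y) = ((-5 + y)²*F + y*y) - 10 = (F*(-5 + y)² + y²) - 10 = (y² + F*(-5 + y)²) - 10 = -10 + y² + F*(-5 + y)²)
1/(499/(-501) + 2) - 416*S(-13, -8) = 1/(499/(-501) + 2) - 416*(-10 + (-8)² - 13*(-5 - 8)²) = 1/(499*(-1/501) + 2) - 416*(-10 + 64 - 13*(-13)²) = 1/(-499/501 + 2) - 416*(-10 + 64 - 13*169) = 1/(503/501) - 416*(-10 + 64 - 2197) = 501/503 - 416*(-2143) = 501/503 + 891488 = 448418965/503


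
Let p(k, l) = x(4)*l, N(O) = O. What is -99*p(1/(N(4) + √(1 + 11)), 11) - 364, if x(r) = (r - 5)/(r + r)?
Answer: -1823/8 ≈ -227.88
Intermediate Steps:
x(r) = (-5 + r)/(2*r) (x(r) = (-5 + r)/((2*r)) = (-5 + r)*(1/(2*r)) = (-5 + r)/(2*r))
p(k, l) = -l/8 (p(k, l) = ((½)*(-5 + 4)/4)*l = ((½)*(¼)*(-1))*l = -l/8)
-99*p(1/(N(4) + √(1 + 11)), 11) - 364 = -(-99)*11/8 - 364 = -99*(-11/8) - 364 = 1089/8 - 364 = -1823/8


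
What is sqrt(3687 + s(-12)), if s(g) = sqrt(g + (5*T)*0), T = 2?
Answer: sqrt(3687 + 2*I*sqrt(3)) ≈ 60.721 + 0.0285*I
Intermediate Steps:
s(g) = sqrt(g) (s(g) = sqrt(g + (5*2)*0) = sqrt(g + 10*0) = sqrt(g + 0) = sqrt(g))
sqrt(3687 + s(-12)) = sqrt(3687 + sqrt(-12)) = sqrt(3687 + 2*I*sqrt(3))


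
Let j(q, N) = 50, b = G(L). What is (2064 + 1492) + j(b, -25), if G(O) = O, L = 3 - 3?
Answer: 3606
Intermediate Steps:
L = 0
b = 0
(2064 + 1492) + j(b, -25) = (2064 + 1492) + 50 = 3556 + 50 = 3606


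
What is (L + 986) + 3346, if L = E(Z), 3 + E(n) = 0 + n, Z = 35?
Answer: 4364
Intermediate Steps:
E(n) = -3 + n (E(n) = -3 + (0 + n) = -3 + n)
L = 32 (L = -3 + 35 = 32)
(L + 986) + 3346 = (32 + 986) + 3346 = 1018 + 3346 = 4364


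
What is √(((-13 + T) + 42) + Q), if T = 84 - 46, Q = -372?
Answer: I*√305 ≈ 17.464*I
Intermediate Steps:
T = 38
√(((-13 + T) + 42) + Q) = √(((-13 + 38) + 42) - 372) = √((25 + 42) - 372) = √(67 - 372) = √(-305) = I*√305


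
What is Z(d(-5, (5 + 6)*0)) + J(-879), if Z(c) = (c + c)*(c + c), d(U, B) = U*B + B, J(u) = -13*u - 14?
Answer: 11413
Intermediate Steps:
J(u) = -14 - 13*u
d(U, B) = B + B*U (d(U, B) = B*U + B = B + B*U)
Z(c) = 4*c² (Z(c) = (2*c)*(2*c) = 4*c²)
Z(d(-5, (5 + 6)*0)) + J(-879) = 4*(((5 + 6)*0)*(1 - 5))² + (-14 - 13*(-879)) = 4*((11*0)*(-4))² + (-14 + 11427) = 4*(0*(-4))² + 11413 = 4*0² + 11413 = 4*0 + 11413 = 0 + 11413 = 11413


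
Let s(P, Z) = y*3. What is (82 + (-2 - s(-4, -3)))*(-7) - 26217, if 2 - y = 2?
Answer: -26777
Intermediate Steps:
y = 0 (y = 2 - 1*2 = 2 - 2 = 0)
s(P, Z) = 0 (s(P, Z) = 0*3 = 0)
(82 + (-2 - s(-4, -3)))*(-7) - 26217 = (82 + (-2 - 1*0))*(-7) - 26217 = (82 + (-2 + 0))*(-7) - 26217 = (82 - 2)*(-7) - 26217 = 80*(-7) - 26217 = -560 - 26217 = -26777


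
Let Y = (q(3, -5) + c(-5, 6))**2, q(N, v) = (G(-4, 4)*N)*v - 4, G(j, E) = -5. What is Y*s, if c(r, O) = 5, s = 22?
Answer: 127072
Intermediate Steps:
q(N, v) = -4 - 5*N*v (q(N, v) = (-5*N)*v - 4 = -5*N*v - 4 = -4 - 5*N*v)
Y = 5776 (Y = ((-4 - 5*3*(-5)) + 5)**2 = ((-4 + 75) + 5)**2 = (71 + 5)**2 = 76**2 = 5776)
Y*s = 5776*22 = 127072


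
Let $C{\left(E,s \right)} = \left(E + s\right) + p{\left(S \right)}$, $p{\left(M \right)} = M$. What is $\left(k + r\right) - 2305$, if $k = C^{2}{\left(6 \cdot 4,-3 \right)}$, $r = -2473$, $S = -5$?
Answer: $-4522$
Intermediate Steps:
$C{\left(E,s \right)} = -5 + E + s$ ($C{\left(E,s \right)} = \left(E + s\right) - 5 = -5 + E + s$)
$k = 256$ ($k = \left(-5 + 6 \cdot 4 - 3\right)^{2} = \left(-5 + 24 - 3\right)^{2} = 16^{2} = 256$)
$\left(k + r\right) - 2305 = \left(256 - 2473\right) - 2305 = -2217 - 2305 = -4522$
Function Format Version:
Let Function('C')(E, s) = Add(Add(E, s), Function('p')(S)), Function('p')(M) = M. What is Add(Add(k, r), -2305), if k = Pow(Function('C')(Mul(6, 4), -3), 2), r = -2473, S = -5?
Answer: -4522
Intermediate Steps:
Function('C')(E, s) = Add(-5, E, s) (Function('C')(E, s) = Add(Add(E, s), -5) = Add(-5, E, s))
k = 256 (k = Pow(Add(-5, Mul(6, 4), -3), 2) = Pow(Add(-5, 24, -3), 2) = Pow(16, 2) = 256)
Add(Add(k, r), -2305) = Add(Add(256, -2473), -2305) = Add(-2217, -2305) = -4522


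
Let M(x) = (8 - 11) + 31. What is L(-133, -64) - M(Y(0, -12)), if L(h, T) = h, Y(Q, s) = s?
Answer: -161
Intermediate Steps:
M(x) = 28 (M(x) = -3 + 31 = 28)
L(-133, -64) - M(Y(0, -12)) = -133 - 1*28 = -133 - 28 = -161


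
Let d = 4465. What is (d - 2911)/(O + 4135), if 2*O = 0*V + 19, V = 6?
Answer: 1036/2763 ≈ 0.37495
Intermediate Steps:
O = 19/2 (O = (0*6 + 19)/2 = (0 + 19)/2 = (1/2)*19 = 19/2 ≈ 9.5000)
(d - 2911)/(O + 4135) = (4465 - 2911)/(19/2 + 4135) = 1554/(8289/2) = 1554*(2/8289) = 1036/2763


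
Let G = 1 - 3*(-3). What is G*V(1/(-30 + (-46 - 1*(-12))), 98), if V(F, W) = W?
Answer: 980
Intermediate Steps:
G = 10 (G = 1 + 9 = 10)
G*V(1/(-30 + (-46 - 1*(-12))), 98) = 10*98 = 980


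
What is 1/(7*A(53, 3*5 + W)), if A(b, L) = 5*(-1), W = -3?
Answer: -1/35 ≈ -0.028571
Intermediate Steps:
A(b, L) = -5
1/(7*A(53, 3*5 + W)) = 1/(7*(-5)) = 1/(-35) = -1/35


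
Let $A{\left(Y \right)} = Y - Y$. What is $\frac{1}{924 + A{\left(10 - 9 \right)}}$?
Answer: $\frac{1}{924} \approx 0.0010823$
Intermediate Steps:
$A{\left(Y \right)} = 0$
$\frac{1}{924 + A{\left(10 - 9 \right)}} = \frac{1}{924 + 0} = \frac{1}{924}$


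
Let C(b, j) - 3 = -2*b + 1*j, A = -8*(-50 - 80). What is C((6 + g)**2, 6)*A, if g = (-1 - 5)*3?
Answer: -290160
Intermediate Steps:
g = -18 (g = -6*3 = -18)
A = 1040 (A = -8*(-130) = 1040)
C(b, j) = 3 + j - 2*b (C(b, j) = 3 + (-2*b + 1*j) = 3 + (-2*b + j) = 3 + (j - 2*b) = 3 + j - 2*b)
C((6 + g)**2, 6)*A = (3 + 6 - 2*(6 - 18)**2)*1040 = (3 + 6 - 2*(-12)**2)*1040 = (3 + 6 - 2*144)*1040 = (3 + 6 - 288)*1040 = -279*1040 = -290160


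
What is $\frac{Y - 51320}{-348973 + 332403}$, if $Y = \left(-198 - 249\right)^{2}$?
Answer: $- \frac{148489}{16570} \approx -8.9613$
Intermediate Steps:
$Y = 199809$ ($Y = \left(-447\right)^{2} = 199809$)
$\frac{Y - 51320}{-348973 + 332403} = \frac{199809 - 51320}{-348973 + 332403} = \frac{148489}{-16570} = 148489 \left(- \frac{1}{16570}\right) = - \frac{148489}{16570}$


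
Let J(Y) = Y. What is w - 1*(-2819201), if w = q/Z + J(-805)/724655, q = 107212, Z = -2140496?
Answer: 218646107912240687/77556056444 ≈ 2.8192e+6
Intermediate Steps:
w = -3970740557/77556056444 (w = 107212/(-2140496) - 805/724655 = 107212*(-1/2140496) - 805*1/724655 = -26803/535124 - 161/144931 = -3970740557/77556056444 ≈ -0.051198)
w - 1*(-2819201) = -3970740557/77556056444 - 1*(-2819201) = -3970740557/77556056444 + 2819201 = 218646107912240687/77556056444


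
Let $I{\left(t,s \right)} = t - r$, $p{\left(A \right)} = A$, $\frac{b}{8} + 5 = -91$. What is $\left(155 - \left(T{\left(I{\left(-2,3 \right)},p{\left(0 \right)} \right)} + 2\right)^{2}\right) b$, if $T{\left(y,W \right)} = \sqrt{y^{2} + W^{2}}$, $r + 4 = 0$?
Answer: $-106752$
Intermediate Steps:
$r = -4$ ($r = -4 + 0 = -4$)
$b = -768$ ($b = -40 + 8 \left(-91\right) = -40 - 728 = -768$)
$I{\left(t,s \right)} = 4 + t$ ($I{\left(t,s \right)} = t - -4 = t + 4 = 4 + t$)
$T{\left(y,W \right)} = \sqrt{W^{2} + y^{2}}$
$\left(155 - \left(T{\left(I{\left(-2,3 \right)},p{\left(0 \right)} \right)} + 2\right)^{2}\right) b = \left(155 - \left(\sqrt{0^{2} + \left(4 - 2\right)^{2}} + 2\right)^{2}\right) \left(-768\right) = \left(155 - \left(\sqrt{0 + 2^{2}} + 2\right)^{2}\right) \left(-768\right) = \left(155 - \left(\sqrt{0 + 4} + 2\right)^{2}\right) \left(-768\right) = \left(155 - \left(\sqrt{4} + 2\right)^{2}\right) \left(-768\right) = \left(155 - \left(2 + 2\right)^{2}\right) \left(-768\right) = \left(155 - 4^{2}\right) \left(-768\right) = \left(155 - 16\right) \left(-768\right) = 139 \left(-768\right) = -106752$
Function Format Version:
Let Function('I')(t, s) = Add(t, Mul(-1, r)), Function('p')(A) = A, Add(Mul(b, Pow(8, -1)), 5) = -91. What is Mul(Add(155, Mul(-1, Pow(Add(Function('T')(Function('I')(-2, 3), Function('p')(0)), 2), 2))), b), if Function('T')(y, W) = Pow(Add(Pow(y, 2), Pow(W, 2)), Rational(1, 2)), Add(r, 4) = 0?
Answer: -106752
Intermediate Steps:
r = -4 (r = Add(-4, 0) = -4)
b = -768 (b = Add(-40, Mul(8, -91)) = Add(-40, -728) = -768)
Function('I')(t, s) = Add(4, t) (Function('I')(t, s) = Add(t, Mul(-1, -4)) = Add(t, 4) = Add(4, t))
Function('T')(y, W) = Pow(Add(Pow(W, 2), Pow(y, 2)), Rational(1, 2))
Mul(Add(155, Mul(-1, Pow(Add(Function('T')(Function('I')(-2, 3), Function('p')(0)), 2), 2))), b) = Mul(Add(155, Mul(-1, Pow(Add(Pow(Add(Pow(0, 2), Pow(Add(4, -2), 2)), Rational(1, 2)), 2), 2))), -768) = Mul(Add(155, Mul(-1, Pow(Add(Pow(Add(0, Pow(2, 2)), Rational(1, 2)), 2), 2))), -768) = Mul(Add(155, Mul(-1, Pow(Add(Pow(Add(0, 4), Rational(1, 2)), 2), 2))), -768) = Mul(Add(155, Mul(-1, Pow(Add(Pow(4, Rational(1, 2)), 2), 2))), -768) = Mul(Add(155, Mul(-1, Pow(Add(2, 2), 2))), -768) = Mul(Add(155, Mul(-1, Pow(4, 2))), -768) = Mul(Add(155, Mul(-1, 16)), -768) = Mul(Add(155, -16), -768) = Mul(139, -768) = -106752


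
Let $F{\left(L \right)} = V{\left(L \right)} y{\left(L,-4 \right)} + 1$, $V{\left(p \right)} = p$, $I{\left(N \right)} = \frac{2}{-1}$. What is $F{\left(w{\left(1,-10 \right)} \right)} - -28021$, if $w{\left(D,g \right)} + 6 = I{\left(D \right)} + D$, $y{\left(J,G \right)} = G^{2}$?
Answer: $27910$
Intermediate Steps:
$I{\left(N \right)} = -2$ ($I{\left(N \right)} = 2 \left(-1\right) = -2$)
$w{\left(D,g \right)} = -8 + D$ ($w{\left(D,g \right)} = -6 + \left(-2 + D\right) = -8 + D$)
$F{\left(L \right)} = 1 + 16 L$ ($F{\left(L \right)} = L \left(-4\right)^{2} + 1 = L 16 + 1 = 16 L + 1 = 1 + 16 L$)
$F{\left(w{\left(1,-10 \right)} \right)} - -28021 = \left(1 + 16 \left(-8 + 1\right)\right) - -28021 = \left(1 + 16 \left(-7\right)\right) + 28021 = \left(1 - 112\right) + 28021 = -111 + 28021 = 27910$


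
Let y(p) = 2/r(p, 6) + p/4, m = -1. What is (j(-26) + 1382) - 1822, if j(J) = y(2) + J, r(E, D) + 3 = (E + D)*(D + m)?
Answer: -34443/74 ≈ -465.45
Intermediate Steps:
r(E, D) = -3 + (-1 + D)*(D + E) (r(E, D) = -3 + (E + D)*(D - 1) = -3 + (D + E)*(-1 + D) = -3 + (-1 + D)*(D + E))
y(p) = 2/(27 + 5*p) + p/4 (y(p) = 2/(-3 + 6² - 1*6 - p + 6*p) + p/4 = 2/(-3 + 36 - 6 - p + 6*p) + p*(¼) = 2/(27 + 5*p) + p/4)
j(J) = 41/74 + J (j(J) = (8 + 2*(27 + 5*2))/(4*(27 + 5*2)) + J = (8 + 2*(27 + 10))/(4*(27 + 10)) + J = (¼)*(8 + 2*37)/37 + J = (¼)*(1/37)*(8 + 74) + J = (¼)*(1/37)*82 + J = 41/74 + J)
(j(-26) + 1382) - 1822 = ((41/74 - 26) + 1382) - 1822 = (-1883/74 + 1382) - 1822 = 100385/74 - 1822 = -34443/74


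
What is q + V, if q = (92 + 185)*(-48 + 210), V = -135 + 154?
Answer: 44893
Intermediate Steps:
V = 19
q = 44874 (q = 277*162 = 44874)
q + V = 44874 + 19 = 44893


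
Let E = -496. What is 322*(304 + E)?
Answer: -61824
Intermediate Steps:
322*(304 + E) = 322*(304 - 496) = 322*(-192) = -61824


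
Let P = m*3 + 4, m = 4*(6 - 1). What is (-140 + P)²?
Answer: 5776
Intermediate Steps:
m = 20 (m = 4*5 = 20)
P = 64 (P = 20*3 + 4 = 60 + 4 = 64)
(-140 + P)² = (-140 + 64)² = (-76)² = 5776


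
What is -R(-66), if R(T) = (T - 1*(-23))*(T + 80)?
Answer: 602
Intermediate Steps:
R(T) = (23 + T)*(80 + T) (R(T) = (T + 23)*(80 + T) = (23 + T)*(80 + T))
-R(-66) = -(1840 + (-66)² + 103*(-66)) = -(1840 + 4356 - 6798) = -1*(-602) = 602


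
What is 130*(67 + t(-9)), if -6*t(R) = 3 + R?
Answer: 8840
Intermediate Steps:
t(R) = -½ - R/6 (t(R) = -(3 + R)/6 = -½ - R/6)
130*(67 + t(-9)) = 130*(67 + (-½ - ⅙*(-9))) = 130*(67 + (-½ + 3/2)) = 130*(67 + 1) = 130*68 = 8840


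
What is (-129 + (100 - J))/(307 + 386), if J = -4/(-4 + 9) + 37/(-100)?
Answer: -253/6300 ≈ -0.040159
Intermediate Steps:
J = -117/100 (J = -4/5 + 37*(-1/100) = -4*⅕ - 37/100 = -⅘ - 37/100 = -117/100 ≈ -1.1700)
(-129 + (100 - J))/(307 + 386) = (-129 + (100 - 1*(-117/100)))/(307 + 386) = (-129 + (100 + 117/100))/693 = (-129 + 10117/100)*(1/693) = -2783/100*1/693 = -253/6300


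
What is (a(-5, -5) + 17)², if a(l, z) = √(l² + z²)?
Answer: 339 + 170*√2 ≈ 579.42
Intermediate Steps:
(a(-5, -5) + 17)² = (√((-5)² + (-5)²) + 17)² = (√(25 + 25) + 17)² = (√50 + 17)² = (5*√2 + 17)² = (17 + 5*√2)²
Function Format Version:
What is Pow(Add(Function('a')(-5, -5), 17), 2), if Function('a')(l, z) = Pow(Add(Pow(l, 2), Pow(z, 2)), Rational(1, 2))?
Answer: Add(339, Mul(170, Pow(2, Rational(1, 2)))) ≈ 579.42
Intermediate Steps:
Pow(Add(Function('a')(-5, -5), 17), 2) = Pow(Add(Pow(Add(Pow(-5, 2), Pow(-5, 2)), Rational(1, 2)), 17), 2) = Pow(Add(Pow(Add(25, 25), Rational(1, 2)), 17), 2) = Pow(Add(Pow(50, Rational(1, 2)), 17), 2) = Pow(Add(Mul(5, Pow(2, Rational(1, 2))), 17), 2) = Pow(Add(17, Mul(5, Pow(2, Rational(1, 2)))), 2)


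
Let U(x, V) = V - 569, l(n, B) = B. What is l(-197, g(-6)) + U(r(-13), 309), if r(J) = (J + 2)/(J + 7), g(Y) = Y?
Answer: -266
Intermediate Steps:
r(J) = (2 + J)/(7 + J)
U(x, V) = -569 + V
l(-197, g(-6)) + U(r(-13), 309) = -6 + (-569 + 309) = -6 - 260 = -266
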